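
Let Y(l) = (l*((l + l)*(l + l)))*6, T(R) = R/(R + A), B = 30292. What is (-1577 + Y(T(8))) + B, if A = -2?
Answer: 258947/9 ≈ 28772.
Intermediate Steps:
T(R) = R/(-2 + R) (T(R) = R/(R - 2) = R/(-2 + R))
Y(l) = 24*l³ (Y(l) = (l*((2*l)*(2*l)))*6 = (l*(4*l²))*6 = (4*l³)*6 = 24*l³)
(-1577 + Y(T(8))) + B = (-1577 + 24*(8/(-2 + 8))³) + 30292 = (-1577 + 24*(8/6)³) + 30292 = (-1577 + 24*(8*(⅙))³) + 30292 = (-1577 + 24*(4/3)³) + 30292 = (-1577 + 24*(64/27)) + 30292 = (-1577 + 512/9) + 30292 = -13681/9 + 30292 = 258947/9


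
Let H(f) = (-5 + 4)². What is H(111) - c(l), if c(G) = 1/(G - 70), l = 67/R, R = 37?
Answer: 2560/2523 ≈ 1.0147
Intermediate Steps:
H(f) = 1 (H(f) = (-1)² = 1)
l = 67/37 ≈ 1.8108
c(G) = 1/(-70 + G)
H(111) - c(l) = 1 - 1/(-70 + 67/37) = 1 - 1/(-2523/37) = 1 - 1*(-37/2523) = 1 + 37/2523 = 2560/2523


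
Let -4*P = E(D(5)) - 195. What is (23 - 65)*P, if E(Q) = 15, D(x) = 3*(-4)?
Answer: -1890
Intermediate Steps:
D(x) = -12
P = 45 (P = -(15 - 195)/4 = -¼*(-180) = 45)
(23 - 65)*P = (23 - 65)*45 = -42*45 = -1890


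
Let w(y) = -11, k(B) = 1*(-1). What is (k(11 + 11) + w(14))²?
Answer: 144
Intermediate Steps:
k(B) = -1
(k(11 + 11) + w(14))² = (-1 - 11)² = (-12)² = 144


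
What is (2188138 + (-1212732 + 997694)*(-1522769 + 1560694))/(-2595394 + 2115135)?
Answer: 8153128012/480259 ≈ 16977.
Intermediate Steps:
(2188138 + (-1212732 + 997694)*(-1522769 + 1560694))/(-2595394 + 2115135) = (2188138 - 215038*37925)/(-480259) = (2188138 - 8155316150)*(-1/480259) = -8153128012*(-1/480259) = 8153128012/480259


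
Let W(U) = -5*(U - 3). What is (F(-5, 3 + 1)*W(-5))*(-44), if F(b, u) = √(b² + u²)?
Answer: -1760*√41 ≈ -11270.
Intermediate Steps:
W(U) = 15 - 5*U (W(U) = -5*(-3 + U) = 15 - 5*U)
(F(-5, 3 + 1)*W(-5))*(-44) = (√((-5)² + (3 + 1)²)*(15 - 5*(-5)))*(-44) = (√(25 + 4²)*(15 + 25))*(-44) = (√(25 + 16)*40)*(-44) = (√41*40)*(-44) = (40*√41)*(-44) = -1760*√41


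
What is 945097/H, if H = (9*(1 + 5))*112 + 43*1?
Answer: 945097/6091 ≈ 155.16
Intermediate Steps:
H = 6091 (H = (9*6)*112 + 43 = 54*112 + 43 = 6048 + 43 = 6091)
945097/H = 945097/6091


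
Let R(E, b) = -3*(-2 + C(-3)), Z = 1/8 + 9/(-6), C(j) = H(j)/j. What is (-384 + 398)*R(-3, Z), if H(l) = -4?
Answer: 28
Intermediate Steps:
C(j) = -4/j
Z = -11/8 (Z = 1*(⅛) + 9*(-⅙) = ⅛ - 3/2 = -11/8 ≈ -1.3750)
R(E, b) = 2 (R(E, b) = -3*(-2 - 4/(-3)) = -3*(-2 - 4*(-⅓)) = -3*(-2 + 4/3) = -3*(-⅔) = 2)
(-384 + 398)*R(-3, Z) = (-384 + 398)*2 = 14*2 = 28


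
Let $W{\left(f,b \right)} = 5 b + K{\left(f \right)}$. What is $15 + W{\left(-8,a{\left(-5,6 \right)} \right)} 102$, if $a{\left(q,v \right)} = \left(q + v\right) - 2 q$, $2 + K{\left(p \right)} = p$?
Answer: $4605$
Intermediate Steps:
$K{\left(p \right)} = -2 + p$
$a{\left(q,v \right)} = v - q$
$W{\left(f,b \right)} = -2 + f + 5 b$ ($W{\left(f,b \right)} = 5 b + \left(-2 + f\right) = -2 + f + 5 b$)
$15 + W{\left(-8,a{\left(-5,6 \right)} \right)} 102 = 15 + \left(-2 - 8 + 5 \left(6 - -5\right)\right) 102 = 15 + \left(-2 - 8 + 5 \left(6 + 5\right)\right) 102 = 15 + \left(-2 - 8 + 5 \cdot 11\right) 102 = 15 + \left(-2 - 8 + 55\right) 102 = 15 + 45 \cdot 102 = 15 + 4590 = 4605$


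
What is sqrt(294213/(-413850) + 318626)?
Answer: sqrt(242540150914822)/27590 ≈ 564.47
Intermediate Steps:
sqrt(294213/(-413850) + 318626) = sqrt(294213*(-1/413850) + 318626) = sqrt(-98071/137950 + 318626) = sqrt(43954358629/137950) = sqrt(242540150914822)/27590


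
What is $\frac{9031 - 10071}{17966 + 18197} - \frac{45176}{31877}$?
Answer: $- \frac{1666851768}{1152767951} \approx -1.446$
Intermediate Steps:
$\frac{9031 - 10071}{17966 + 18197} - \frac{45176}{31877} = \frac{9031 - 10071}{36163} - \frac{45176}{31877} = \left(-1040\right) \frac{1}{36163} - \frac{45176}{31877} = - \frac{1040}{36163} - \frac{45176}{31877} = - \frac{1666851768}{1152767951}$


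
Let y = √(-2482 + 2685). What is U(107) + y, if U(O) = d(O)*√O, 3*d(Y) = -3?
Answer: √203 - √107 ≈ 3.9037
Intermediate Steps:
y = √203 ≈ 14.248
d(Y) = -1 (d(Y) = (⅓)*(-3) = -1)
U(O) = -√O
U(107) + y = -√107 + √203 = √203 - √107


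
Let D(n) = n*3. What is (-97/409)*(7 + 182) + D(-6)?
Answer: -25695/409 ≈ -62.824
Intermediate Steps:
D(n) = 3*n
(-97/409)*(7 + 182) + D(-6) = (-97/409)*(7 + 182) + 3*(-6) = -97*1/409*189 - 18 = -97/409*189 - 18 = -18333/409 - 18 = -25695/409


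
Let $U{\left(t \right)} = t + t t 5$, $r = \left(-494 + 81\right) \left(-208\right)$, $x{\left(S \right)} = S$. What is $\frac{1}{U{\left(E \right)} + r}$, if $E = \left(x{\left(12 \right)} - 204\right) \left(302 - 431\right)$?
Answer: $\frac{1}{3067379792} \approx 3.2601 \cdot 10^{-10}$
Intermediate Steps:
$E = 24768$ ($E = \left(12 - 204\right) \left(302 - 431\right) = \left(-192\right) \left(-129\right) = 24768$)
$r = 85904$ ($r = \left(-413\right) \left(-208\right) = 85904$)
$U{\left(t \right)} = t + 5 t^{2}$ ($U{\left(t \right)} = t + t 5 t = t + 5 t^{2}$)
$\frac{1}{U{\left(E \right)} + r} = \frac{1}{24768 \left(1 + 5 \cdot 24768\right) + 85904} = \frac{1}{24768 \left(1 + 123840\right) + 85904} = \frac{1}{24768 \cdot 123841 + 85904} = \frac{1}{3067293888 + 85904} = \frac{1}{3067379792}$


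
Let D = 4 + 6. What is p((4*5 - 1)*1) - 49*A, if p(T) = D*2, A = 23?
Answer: -1107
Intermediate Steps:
D = 10
p(T) = 20 (p(T) = 10*2 = 20)
p((4*5 - 1)*1) - 49*A = 20 - 49*23 = 20 - 1127 = -1107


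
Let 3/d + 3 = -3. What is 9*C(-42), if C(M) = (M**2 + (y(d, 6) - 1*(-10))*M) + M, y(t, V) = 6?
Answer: 9450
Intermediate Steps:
d = -1/2 (d = 3/(-3 - 3) = 3/(-6) = 3*(-1/6) = -1/2 ≈ -0.50000)
C(M) = M**2 + 17*M (C(M) = (M**2 + (6 - 1*(-10))*M) + M = (M**2 + (6 + 10)*M) + M = (M**2 + 16*M) + M = M**2 + 17*M)
9*C(-42) = 9*(-42*(17 - 42)) = 9*(-42*(-25)) = 9*1050 = 9450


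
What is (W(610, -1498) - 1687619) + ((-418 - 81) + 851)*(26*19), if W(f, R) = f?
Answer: -1513121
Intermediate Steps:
(W(610, -1498) - 1687619) + ((-418 - 81) + 851)*(26*19) = (610 - 1687619) + ((-418 - 81) + 851)*(26*19) = -1687009 + (-499 + 851)*494 = -1687009 + 352*494 = -1687009 + 173888 = -1513121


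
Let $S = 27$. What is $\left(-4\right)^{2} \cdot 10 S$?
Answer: $4320$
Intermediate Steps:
$\left(-4\right)^{2} \cdot 10 S = \left(-4\right)^{2} \cdot 10 \cdot 27 = 16 \cdot 10 \cdot 27 = 160 \cdot 27 = 4320$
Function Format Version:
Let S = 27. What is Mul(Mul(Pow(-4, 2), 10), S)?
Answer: 4320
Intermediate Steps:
Mul(Mul(Pow(-4, 2), 10), S) = Mul(Mul(Pow(-4, 2), 10), 27) = Mul(Mul(16, 10), 27) = Mul(160, 27) = 4320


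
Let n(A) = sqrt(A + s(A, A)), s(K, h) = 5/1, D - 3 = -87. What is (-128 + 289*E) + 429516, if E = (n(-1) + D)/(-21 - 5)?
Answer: 5593893/13 ≈ 4.3030e+5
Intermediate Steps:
D = -84 (D = 3 - 87 = -84)
s(K, h) = 5 (s(K, h) = 5*1 = 5)
n(A) = sqrt(5 + A) (n(A) = sqrt(A + 5) = sqrt(5 + A))
E = 41/13 (E = (sqrt(5 - 1) - 84)/(-21 - 5) = (sqrt(4) - 84)/(-26) = (2 - 84)*(-1/26) = -82*(-1/26) = 41/13 ≈ 3.1538)
(-128 + 289*E) + 429516 = (-128 + 289*(41/13)) + 429516 = (-128 + 11849/13) + 429516 = 10185/13 + 429516 = 5593893/13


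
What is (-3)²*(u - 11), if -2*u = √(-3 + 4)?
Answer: -207/2 ≈ -103.50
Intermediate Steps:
u = -½ (u = -√(-3 + 4)/2 = -√1/2 = -½*1 = -½ ≈ -0.50000)
(-3)²*(u - 11) = (-3)²*(-½ - 11) = 9*(-23/2) = -207/2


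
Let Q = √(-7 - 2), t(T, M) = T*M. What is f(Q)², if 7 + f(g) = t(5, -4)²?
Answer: 154449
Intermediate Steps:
t(T, M) = M*T
Q = 3*I (Q = √(-9) = 3*I ≈ 3.0*I)
f(g) = 393 (f(g) = -7 + (-4*5)² = -7 + (-20)² = -7 + 400 = 393)
f(Q)² = 393² = 154449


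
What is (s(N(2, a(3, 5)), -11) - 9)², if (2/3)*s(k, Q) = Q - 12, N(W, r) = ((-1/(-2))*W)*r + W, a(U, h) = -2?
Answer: 7569/4 ≈ 1892.3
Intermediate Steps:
N(W, r) = W + W*r/2 (N(W, r) = ((-1*(-½))*W)*r + W = (W/2)*r + W = W*r/2 + W = W + W*r/2)
s(k, Q) = -18 + 3*Q/2 (s(k, Q) = 3*(Q - 12)/2 = 3*(-12 + Q)/2 = -18 + 3*Q/2)
(s(N(2, a(3, 5)), -11) - 9)² = ((-18 + (3/2)*(-11)) - 9)² = ((-18 - 33/2) - 9)² = (-69/2 - 9)² = (-87/2)² = 7569/4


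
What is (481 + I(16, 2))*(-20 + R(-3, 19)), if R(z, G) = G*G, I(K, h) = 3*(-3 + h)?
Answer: 162998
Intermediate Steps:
I(K, h) = -9 + 3*h
R(z, G) = G²
(481 + I(16, 2))*(-20 + R(-3, 19)) = (481 + (-9 + 3*2))*(-20 + 19²) = (481 + (-9 + 6))*(-20 + 361) = (481 - 3)*341 = 478*341 = 162998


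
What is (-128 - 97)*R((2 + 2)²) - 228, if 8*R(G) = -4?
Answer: -231/2 ≈ -115.50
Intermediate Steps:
R(G) = -½ (R(G) = (⅛)*(-4) = -½)
(-128 - 97)*R((2 + 2)²) - 228 = (-128 - 97)*(-½) - 228 = -225*(-½) - 228 = 225/2 - 228 = -231/2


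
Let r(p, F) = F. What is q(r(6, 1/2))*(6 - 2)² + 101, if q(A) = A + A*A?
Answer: 113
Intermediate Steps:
q(A) = A + A²
q(r(6, 1/2))*(6 - 2)² + 101 = ((1 + 1/2)/2)*(6 - 2)² + 101 = ((1 + ½)/2)*4² + 101 = ((½)*(3/2))*16 + 101 = (¾)*16 + 101 = 12 + 101 = 113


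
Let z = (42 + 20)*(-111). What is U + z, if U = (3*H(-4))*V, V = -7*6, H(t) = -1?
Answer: -6756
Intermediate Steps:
V = -42
U = 126 (U = (3*(-1))*(-42) = -3*(-42) = 126)
z = -6882 (z = 62*(-111) = -6882)
U + z = 126 - 6882 = -6756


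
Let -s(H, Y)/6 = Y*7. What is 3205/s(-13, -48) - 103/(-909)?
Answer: 346777/203616 ≈ 1.7031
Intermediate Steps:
s(H, Y) = -42*Y (s(H, Y) = -6*Y*7 = -42*Y)
3205/s(-13, -48) - 103/(-909) = 3205/((-42*(-48))) - 103/(-909) = 3205/2016 - 103*(-1/909) = 3205*(1/2016) + 103/909 = 3205/2016 + 103/909 = 346777/203616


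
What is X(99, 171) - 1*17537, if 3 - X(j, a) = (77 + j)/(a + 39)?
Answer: -1841158/105 ≈ -17535.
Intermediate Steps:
X(j, a) = 3 - (77 + j)/(39 + a) (X(j, a) = 3 - (77 + j)/(a + 39) = 3 - (77 + j)/(39 + a))
X(99, 171) - 1*17537 = (40 - 1*99 + 3*171)/(39 + 171) - 1*17537 = (40 - 99 + 513)/210 - 17537 = (1/210)*454 - 17537 = 227/105 - 17537 = -1841158/105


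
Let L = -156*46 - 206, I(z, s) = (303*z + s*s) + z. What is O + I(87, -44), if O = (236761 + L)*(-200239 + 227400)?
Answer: 6230191403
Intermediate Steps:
I(z, s) = s**2 + 304*z (I(z, s) = (303*z + s**2) + z = (s**2 + 303*z) + z = s**2 + 304*z)
L = -7382 (L = -7176 - 206 = -7382)
O = 6230163019 (O = (236761 - 7382)*(-200239 + 227400) = 229379*27161 = 6230163019)
O + I(87, -44) = 6230163019 + ((-44)**2 + 304*87) = 6230163019 + (1936 + 26448) = 6230163019 + 28384 = 6230191403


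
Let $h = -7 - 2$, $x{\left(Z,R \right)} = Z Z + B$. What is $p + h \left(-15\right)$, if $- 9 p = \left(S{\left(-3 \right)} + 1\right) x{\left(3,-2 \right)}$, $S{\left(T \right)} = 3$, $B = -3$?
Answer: $\frac{397}{3} \approx 132.33$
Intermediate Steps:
$x{\left(Z,R \right)} = -3 + Z^{2}$ ($x{\left(Z,R \right)} = Z Z - 3 = Z^{2} - 3 = -3 + Z^{2}$)
$h = -9$
$p = - \frac{8}{3}$ ($p = - \frac{\left(3 + 1\right) \left(-3 + 3^{2}\right)}{9} = - \frac{4 \left(-3 + 9\right)}{9} = - \frac{4 \cdot 6}{9} = \left(- \frac{1}{9}\right) 24 = - \frac{8}{3} \approx -2.6667$)
$p + h \left(-15\right) = - \frac{8}{3} - -135 = - \frac{8}{3} + 135 = \frac{397}{3}$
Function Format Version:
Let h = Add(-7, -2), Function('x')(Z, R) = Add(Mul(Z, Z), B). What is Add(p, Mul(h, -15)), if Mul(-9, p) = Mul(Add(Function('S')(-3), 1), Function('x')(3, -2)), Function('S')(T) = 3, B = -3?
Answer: Rational(397, 3) ≈ 132.33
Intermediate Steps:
Function('x')(Z, R) = Add(-3, Pow(Z, 2)) (Function('x')(Z, R) = Add(Mul(Z, Z), -3) = Add(Pow(Z, 2), -3) = Add(-3, Pow(Z, 2)))
h = -9
p = Rational(-8, 3) (p = Mul(Rational(-1, 9), Mul(Add(3, 1), Add(-3, Pow(3, 2)))) = Mul(Rational(-1, 9), Mul(4, Add(-3, 9))) = Mul(Rational(-1, 9), Mul(4, 6)) = Mul(Rational(-1, 9), 24) = Rational(-8, 3) ≈ -2.6667)
Add(p, Mul(h, -15)) = Add(Rational(-8, 3), Mul(-9, -15)) = Add(Rational(-8, 3), 135) = Rational(397, 3)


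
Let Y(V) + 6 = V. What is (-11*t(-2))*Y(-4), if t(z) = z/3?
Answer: -220/3 ≈ -73.333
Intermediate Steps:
Y(V) = -6 + V
t(z) = z/3 (t(z) = z*(⅓) = z/3)
(-11*t(-2))*Y(-4) = (-11*(-2)/3)*(-6 - 4) = -11*(-⅔)*(-10) = (22/3)*(-10) = -220/3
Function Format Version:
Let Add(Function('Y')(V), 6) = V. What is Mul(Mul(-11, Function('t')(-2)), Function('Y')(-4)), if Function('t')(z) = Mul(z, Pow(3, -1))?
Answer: Rational(-220, 3) ≈ -73.333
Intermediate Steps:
Function('Y')(V) = Add(-6, V)
Function('t')(z) = Mul(Rational(1, 3), z) (Function('t')(z) = Mul(z, Rational(1, 3)) = Mul(Rational(1, 3), z))
Mul(Mul(-11, Function('t')(-2)), Function('Y')(-4)) = Mul(Mul(-11, Mul(Rational(1, 3), -2)), Add(-6, -4)) = Mul(Mul(-11, Rational(-2, 3)), -10) = Mul(Rational(22, 3), -10) = Rational(-220, 3)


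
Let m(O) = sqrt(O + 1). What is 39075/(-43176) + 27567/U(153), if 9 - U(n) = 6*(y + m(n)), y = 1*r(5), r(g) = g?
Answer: 14577007/129528 - 2042*sqrt(154)/63 ≈ -289.69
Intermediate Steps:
y = 5 (y = 1*5 = 5)
m(O) = sqrt(1 + O)
U(n) = -21 - 6*sqrt(1 + n) (U(n) = 9 - 6*(5 + sqrt(1 + n)) = 9 - (30 + 6*sqrt(1 + n)) = 9 + (-30 - 6*sqrt(1 + n)) = -21 - 6*sqrt(1 + n))
39075/(-43176) + 27567/U(153) = 39075/(-43176) + 27567/(-21 - 6*sqrt(1 + 153)) = 39075*(-1/43176) + 27567/(-21 - 6*sqrt(154)) = -13025/14392 + 27567/(-21 - 6*sqrt(154))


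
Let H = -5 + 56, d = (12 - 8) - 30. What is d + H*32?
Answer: 1606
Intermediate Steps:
d = -26 (d = 4 - 30 = -26)
H = 51
d + H*32 = -26 + 51*32 = -26 + 1632 = 1606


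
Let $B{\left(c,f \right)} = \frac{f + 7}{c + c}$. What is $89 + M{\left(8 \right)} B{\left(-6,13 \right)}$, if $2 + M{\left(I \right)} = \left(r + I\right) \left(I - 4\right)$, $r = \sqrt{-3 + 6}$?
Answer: $39 - \frac{20 \sqrt{3}}{3} \approx 27.453$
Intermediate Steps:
$r = \sqrt{3} \approx 1.732$
$M{\left(I \right)} = -2 + \left(-4 + I\right) \left(I + \sqrt{3}\right)$ ($M{\left(I \right)} = -2 + \left(\sqrt{3} + I\right) \left(I - 4\right) = -2 + \left(I + \sqrt{3}\right) \left(-4 + I\right) = -2 + \left(-4 + I\right) \left(I + \sqrt{3}\right)$)
$B{\left(c,f \right)} = \frac{7 + f}{2 c}$
$89 + M{\left(8 \right)} B{\left(-6,13 \right)} = 89 + \left(-2 + 8^{2} - 32 - 4 \sqrt{3} + 8 \sqrt{3}\right) \frac{7 + 13}{2 \left(-6\right)} = 89 + \left(-2 + 64 - 32 - 4 \sqrt{3} + 8 \sqrt{3}\right) \frac{1}{2} \left(- \frac{1}{6}\right) 20 = 89 + \left(30 + 4 \sqrt{3}\right) \left(- \frac{5}{3}\right) = 89 - \left(50 + \frac{20 \sqrt{3}}{3}\right) = 39 - \frac{20 \sqrt{3}}{3}$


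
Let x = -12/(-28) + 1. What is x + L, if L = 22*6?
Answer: 934/7 ≈ 133.43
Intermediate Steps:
L = 132
x = 10/7 (x = -12*(-1/28) + 1 = 3/7 + 1 = 10/7 ≈ 1.4286)
x + L = 10/7 + 132 = 934/7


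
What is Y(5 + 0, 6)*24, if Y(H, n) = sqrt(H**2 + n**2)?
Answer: 24*sqrt(61) ≈ 187.45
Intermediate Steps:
Y(5 + 0, 6)*24 = sqrt((5 + 0)**2 + 6**2)*24 = sqrt(5**2 + 36)*24 = sqrt(25 + 36)*24 = sqrt(61)*24 = 24*sqrt(61)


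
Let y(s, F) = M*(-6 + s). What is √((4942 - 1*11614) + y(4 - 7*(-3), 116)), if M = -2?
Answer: I*√6710 ≈ 81.915*I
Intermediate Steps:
y(s, F) = 12 - 2*s (y(s, F) = -2*(-6 + s) = 12 - 2*s)
√((4942 - 1*11614) + y(4 - 7*(-3), 116)) = √((4942 - 1*11614) + (12 - 2*(4 - 7*(-3)))) = √((4942 - 11614) + (12 - 2*(4 + 21))) = √(-6672 + (12 - 2*25)) = √(-6672 + (12 - 50)) = √(-6672 - 38) = √(-6710) = I*√6710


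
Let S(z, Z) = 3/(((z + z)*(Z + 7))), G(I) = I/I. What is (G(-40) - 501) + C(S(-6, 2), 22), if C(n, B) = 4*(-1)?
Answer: -504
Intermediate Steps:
G(I) = 1
S(z, Z) = 3/(2*z*(7 + Z)) (S(z, Z) = 3/(((2*z)*(7 + Z))) = 3/((2*z*(7 + Z))) = 3*(1/(2*z*(7 + Z))) = 3/(2*z*(7 + Z)))
C(n, B) = -4
(G(-40) - 501) + C(S(-6, 2), 22) = (1 - 501) - 4 = -500 - 4 = -504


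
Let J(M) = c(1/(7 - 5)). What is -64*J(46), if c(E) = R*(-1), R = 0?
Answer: 0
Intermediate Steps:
c(E) = 0 (c(E) = 0*(-1) = 0)
J(M) = 0
-64*J(46) = -64*0 = 0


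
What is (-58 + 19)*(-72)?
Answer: 2808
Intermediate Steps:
(-58 + 19)*(-72) = -39*(-72) = 2808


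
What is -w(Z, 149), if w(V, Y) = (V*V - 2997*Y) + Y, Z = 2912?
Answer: -8033340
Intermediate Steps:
w(V, Y) = V² - 2996*Y (w(V, Y) = (V² - 2997*Y) + Y = V² - 2996*Y)
-w(Z, 149) = -(2912² - 2996*149) = -(8479744 - 446404) = -1*8033340 = -8033340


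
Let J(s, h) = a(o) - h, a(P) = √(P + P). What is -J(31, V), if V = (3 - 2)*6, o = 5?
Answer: 6 - √10 ≈ 2.8377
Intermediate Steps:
V = 6 (V = 1*6 = 6)
a(P) = √2*√P (a(P) = √(2*P) = √2*√P)
J(s, h) = √10 - h (J(s, h) = √2*√5 - h = √10 - h)
-J(31, V) = -(√10 - 1*6) = -(√10 - 6) = -(-6 + √10) = 6 - √10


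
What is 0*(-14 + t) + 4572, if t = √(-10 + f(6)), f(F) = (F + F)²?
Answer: 4572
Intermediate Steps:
f(F) = 4*F² (f(F) = (2*F)² = 4*F²)
t = √134 (t = √(-10 + 4*6²) = √(-10 + 4*36) = √(-10 + 144) = √134 ≈ 11.576)
0*(-14 + t) + 4572 = 0*(-14 + √134) + 4572 = 0 + 4572 = 4572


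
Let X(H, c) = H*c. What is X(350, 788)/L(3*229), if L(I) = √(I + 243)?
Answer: 27580*√930/93 ≈ 9043.8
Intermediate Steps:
L(I) = √(243 + I)
X(350, 788)/L(3*229) = (350*788)/(√(243 + 3*229)) = 275800/(√(243 + 687)) = 275800/(√930) = 275800*(√930/930) = 27580*√930/93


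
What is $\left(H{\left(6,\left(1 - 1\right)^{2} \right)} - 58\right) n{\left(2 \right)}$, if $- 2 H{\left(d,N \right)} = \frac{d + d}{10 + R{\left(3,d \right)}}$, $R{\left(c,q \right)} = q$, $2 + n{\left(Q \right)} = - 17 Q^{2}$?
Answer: $\frac{16345}{4} \approx 4086.3$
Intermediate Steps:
$n{\left(Q \right)} = -2 - 17 Q^{2}$
$H{\left(d,N \right)} = - \frac{d}{10 + d}$ ($H{\left(d,N \right)} = - \frac{\left(d + d\right) \frac{1}{10 + d}}{2} = - \frac{2 d \frac{1}{10 + d}}{2} = - \frac{d}{10 + d}$)
$\left(H{\left(6,\left(1 - 1\right)^{2} \right)} - 58\right) n{\left(2 \right)} = \left(\left(-1\right) 6 \frac{1}{10 + 6} - 58\right) \left(-2 - 17 \cdot 2^{2}\right) = \left(\left(-1\right) 6 \cdot \frac{1}{16} - 58\right) \left(-2 - 68\right) = \left(- \frac{3}{8} - 58\right) \left(-70\right) = \left(- \frac{467}{8}\right) \left(-70\right) = \frac{16345}{4}$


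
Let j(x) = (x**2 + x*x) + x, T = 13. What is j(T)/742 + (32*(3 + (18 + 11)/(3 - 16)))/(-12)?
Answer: -45671/28938 ≈ -1.5782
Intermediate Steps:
j(x) = x + 2*x**2 (j(x) = (x**2 + x**2) + x = 2*x**2 + x = x + 2*x**2)
j(T)/742 + (32*(3 + (18 + 11)/(3 - 16)))/(-12) = (13*(1 + 2*13))/742 + (32*(3 + (18 + 11)/(3 - 16)))/(-12) = (13*(1 + 26))*(1/742) + (32*(3 + 29/(-13)))*(-1/12) = (13*27)*(1/742) + (32*(3 + 29*(-1/13)))*(-1/12) = 351*(1/742) + (32*(3 - 29/13))*(-1/12) = 351/742 + (32*(10/13))*(-1/12) = 351/742 + (320/13)*(-1/12) = 351/742 - 80/39 = -45671/28938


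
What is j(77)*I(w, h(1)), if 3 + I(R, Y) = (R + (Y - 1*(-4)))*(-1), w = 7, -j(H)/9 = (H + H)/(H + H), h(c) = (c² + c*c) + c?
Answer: 153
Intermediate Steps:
h(c) = c + 2*c² (h(c) = (c² + c²) + c = 2*c² + c = c + 2*c²)
j(H) = -9 (j(H) = -9*(H + H)/(H + H) = -9*2*H/(2*H) = -9*2*H*1/(2*H) = -9*1 = -9)
I(R, Y) = -7 - R - Y (I(R, Y) = -3 + (R + (Y - 1*(-4)))*(-1) = -3 + (R + (Y + 4))*(-1) = -3 + (R + (4 + Y))*(-1) = -3 + (4 + R + Y)*(-1) = -3 + (-4 - R - Y) = -7 - R - Y)
j(77)*I(w, h(1)) = -9*(-7 - 1*7 - (1 + 2*1)) = -9*(-7 - 7 - (1 + 2)) = -9*(-7 - 7 - 3) = -9*(-17) = 153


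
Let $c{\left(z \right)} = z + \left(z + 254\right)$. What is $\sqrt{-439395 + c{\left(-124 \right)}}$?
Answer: $3 i \sqrt{48821} \approx 662.86 i$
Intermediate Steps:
$c{\left(z \right)} = 254 + 2 z$ ($c{\left(z \right)} = z + \left(254 + z\right) = 254 + 2 z$)
$\sqrt{-439395 + c{\left(-124 \right)}} = \sqrt{-439395 + \left(254 + 2 \left(-124\right)\right)} = \sqrt{-439395 + \left(254 - 248\right)} = \sqrt{-439395 + 6} = \sqrt{-439389} = 3 i \sqrt{48821}$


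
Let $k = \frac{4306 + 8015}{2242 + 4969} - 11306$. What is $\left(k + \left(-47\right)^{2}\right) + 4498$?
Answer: $- \frac{33151068}{7211} \approx -4597.3$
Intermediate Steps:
$k = - \frac{81515245}{7211}$ ($k = \frac{12321}{7211} - 11306 = - \frac{81515245}{7211} \approx -11304.0$)
$\left(k + \left(-47\right)^{2}\right) + 4498 = \left(- \frac{81515245}{7211} + \left(-47\right)^{2}\right) + 4498 = \left(- \frac{81515245}{7211} + 2209\right) + 4498 = - \frac{65586146}{7211} + 4498 = - \frac{33151068}{7211}$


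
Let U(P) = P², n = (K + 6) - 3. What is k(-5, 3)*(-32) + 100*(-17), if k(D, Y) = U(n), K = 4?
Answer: -3268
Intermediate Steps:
n = 7 (n = (4 + 6) - 3 = 10 - 3 = 7)
k(D, Y) = 49 (k(D, Y) = 7² = 49)
k(-5, 3)*(-32) + 100*(-17) = 49*(-32) + 100*(-17) = -1568 - 1700 = -3268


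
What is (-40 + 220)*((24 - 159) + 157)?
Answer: 3960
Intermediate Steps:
(-40 + 220)*((24 - 159) + 157) = 180*(-135 + 157) = 180*22 = 3960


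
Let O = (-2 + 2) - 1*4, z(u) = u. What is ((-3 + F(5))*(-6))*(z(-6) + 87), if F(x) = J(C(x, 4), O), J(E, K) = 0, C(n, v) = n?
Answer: 1458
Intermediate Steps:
O = -4 (O = 0 - 4 = -4)
F(x) = 0
((-3 + F(5))*(-6))*(z(-6) + 87) = ((-3 + 0)*(-6))*(-6 + 87) = -3*(-6)*81 = 18*81 = 1458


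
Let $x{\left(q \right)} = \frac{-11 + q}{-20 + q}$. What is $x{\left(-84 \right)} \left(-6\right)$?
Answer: $- \frac{285}{52} \approx -5.4808$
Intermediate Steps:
$x{\left(q \right)} = \frac{-11 + q}{-20 + q}$
$x{\left(-84 \right)} \left(-6\right) = \frac{-11 - 84}{-20 - 84} \left(-6\right) = \frac{1}{-104} \left(-95\right) \left(-6\right) = \left(- \frac{1}{104}\right) \left(-95\right) \left(-6\right) = \frac{95}{104} \left(-6\right) = - \frac{285}{52}$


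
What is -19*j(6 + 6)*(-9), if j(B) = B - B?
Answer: 0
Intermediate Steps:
j(B) = 0
-19*j(6 + 6)*(-9) = -19*0*(-9) = 0*(-9) = 0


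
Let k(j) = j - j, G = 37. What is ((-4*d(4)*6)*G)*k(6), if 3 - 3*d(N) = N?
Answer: 0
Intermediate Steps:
k(j) = 0
d(N) = 1 - N/3
((-4*d(4)*6)*G)*k(6) = ((-4*(1 - ⅓*4)*6)*37)*0 = ((-4*(1 - 4/3)*6)*37)*0 = ((-4*(-⅓)*6)*37)*0 = (((4/3)*6)*37)*0 = (8*37)*0 = 296*0 = 0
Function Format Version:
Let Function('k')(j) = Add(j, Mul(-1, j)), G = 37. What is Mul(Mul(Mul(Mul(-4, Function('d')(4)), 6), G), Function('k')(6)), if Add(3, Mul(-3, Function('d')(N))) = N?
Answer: 0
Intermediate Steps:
Function('k')(j) = 0
Function('d')(N) = Add(1, Mul(Rational(-1, 3), N))
Mul(Mul(Mul(Mul(-4, Function('d')(4)), 6), G), Function('k')(6)) = Mul(Mul(Mul(Mul(-4, Add(1, Mul(Rational(-1, 3), 4))), 6), 37), 0) = Mul(Mul(Mul(Mul(-4, Add(1, Rational(-4, 3))), 6), 37), 0) = Mul(Mul(Mul(Mul(-4, Rational(-1, 3)), 6), 37), 0) = Mul(Mul(Mul(Rational(4, 3), 6), 37), 0) = Mul(Mul(8, 37), 0) = Mul(296, 0) = 0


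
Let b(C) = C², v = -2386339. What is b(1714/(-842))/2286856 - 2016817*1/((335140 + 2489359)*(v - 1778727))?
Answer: 4728844368984150099/2384165106497923694034232 ≈ 1.9834e-6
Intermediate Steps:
b(1714/(-842))/2286856 - 2016817*1/((335140 + 2489359)*(v - 1778727)) = (1714/(-842))²/2286856 - 2016817*1/((-2386339 - 1778727)*(335140 + 2489359)) = (1714*(-1/842))²*(1/2286856) - 2016817/((-4165066*2824499)) = (-857/421)²*(1/2286856) - 2016817/(-11764224751934) = (734449/177241)*(1/2286856) - 2016817*(-1/11764224751934) = 734449/405324644296 + 2016817/11764224751934 = 4728844368984150099/2384165106497923694034232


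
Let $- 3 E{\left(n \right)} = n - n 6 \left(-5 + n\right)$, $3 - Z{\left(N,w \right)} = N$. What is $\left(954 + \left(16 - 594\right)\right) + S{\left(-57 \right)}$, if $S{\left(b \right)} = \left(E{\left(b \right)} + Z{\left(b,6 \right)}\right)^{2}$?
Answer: $51079985$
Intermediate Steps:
$Z{\left(N,w \right)} = 3 - N$
$E{\left(n \right)} = - \frac{n}{3} + 2 n \left(-5 + n\right)$ ($E{\left(n \right)} = - \frac{n - n 6 \left(-5 + n\right)}{3} = - \frac{n - 6 n \left(-5 + n\right)}{3} = - \frac{n}{3} + 2 n \left(-5 + n\right)$)
$S{\left(b \right)} = \left(3 - b + \frac{b \left(-31 + 6 b\right)}{3}\right)^{2}$ ($S{\left(b \right)} = \left(\frac{b \left(-31 + 6 b\right)}{3} - \left(-3 + b\right)\right)^{2} = \left(3 - b + \frac{b \left(-31 + 6 b\right)}{3}\right)^{2}$)
$\left(954 + \left(16 - 594\right)\right) + S{\left(-57 \right)} = \left(954 + \left(16 - 594\right)\right) + \frac{\left(9 - -1938 + 6 \left(-57\right)^{2}\right)^{2}}{9} = \left(954 + \left(16 - 594\right)\right) + \frac{\left(9 + 1938 + 6 \cdot 3249\right)^{2}}{9} = \left(954 - 578\right) + \frac{\left(9 + 1938 + 19494\right)^{2}}{9} = 376 + \frac{21441^{2}}{9} = 376 + \frac{1}{9} \cdot 459716481 = 376 + 51079609 = 51079985$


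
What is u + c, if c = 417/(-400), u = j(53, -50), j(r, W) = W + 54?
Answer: 1183/400 ≈ 2.9575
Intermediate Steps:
j(r, W) = 54 + W
u = 4 (u = 54 - 50 = 4)
c = -417/400 (c = 417*(-1/400) = -417/400 ≈ -1.0425)
u + c = 4 - 417/400 = 1183/400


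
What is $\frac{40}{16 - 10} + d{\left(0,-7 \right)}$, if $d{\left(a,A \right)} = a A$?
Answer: $\frac{20}{3} \approx 6.6667$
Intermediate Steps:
$d{\left(a,A \right)} = A a$
$\frac{40}{16 - 10} + d{\left(0,-7 \right)} = \frac{40}{16 - 10} - 0 = \frac{40}{16 - 10} + 0 = \frac{40}{6} + 0 = 40 \cdot \frac{1}{6} + 0 = \frac{20}{3} + 0 = \frac{20}{3}$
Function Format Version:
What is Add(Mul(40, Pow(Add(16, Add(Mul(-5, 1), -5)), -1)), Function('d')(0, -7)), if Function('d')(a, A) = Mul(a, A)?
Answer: Rational(20, 3) ≈ 6.6667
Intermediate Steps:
Function('d')(a, A) = Mul(A, a)
Add(Mul(40, Pow(Add(16, Add(Mul(-5, 1), -5)), -1)), Function('d')(0, -7)) = Add(Mul(40, Pow(Add(16, Add(Mul(-5, 1), -5)), -1)), Mul(-7, 0)) = Add(Mul(40, Pow(Add(16, Add(-5, -5)), -1)), 0) = Add(Mul(40, Pow(Add(16, -10), -1)), 0) = Add(Mul(40, Pow(6, -1)), 0) = Add(Mul(40, Rational(1, 6)), 0) = Add(Rational(20, 3), 0) = Rational(20, 3)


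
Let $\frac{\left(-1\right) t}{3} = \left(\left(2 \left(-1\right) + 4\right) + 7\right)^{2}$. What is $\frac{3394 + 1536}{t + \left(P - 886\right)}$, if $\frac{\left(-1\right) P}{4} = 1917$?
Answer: $- \frac{4930}{8797} \approx -0.56042$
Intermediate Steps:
$P = -7668$ ($P = \left(-4\right) 1917 = -7668$)
$t = -243$ ($t = - 3 \left(\left(2 \left(-1\right) + 4\right) + 7\right)^{2} = - 3 \left(\left(-2 + 4\right) + 7\right)^{2} = - 3 \left(2 + 7\right)^{2} = - 3 \cdot 9^{2} = \left(-3\right) 81 = -243$)
$\frac{3394 + 1536}{t + \left(P - 886\right)} = \frac{3394 + 1536}{-243 - 8554} = \frac{4930}{-243 - 8554} = \frac{4930}{-8797} = 4930 \left(- \frac{1}{8797}\right) = - \frac{4930}{8797}$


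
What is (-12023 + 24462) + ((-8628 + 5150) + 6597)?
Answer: 15558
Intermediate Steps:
(-12023 + 24462) + ((-8628 + 5150) + 6597) = 12439 + (-3478 + 6597) = 12439 + 3119 = 15558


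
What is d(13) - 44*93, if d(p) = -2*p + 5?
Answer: -4113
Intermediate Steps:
d(p) = 5 - 2*p
d(13) - 44*93 = (5 - 2*13) - 44*93 = (5 - 26) - 4092 = -21 - 4092 = -4113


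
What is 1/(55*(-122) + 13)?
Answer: -1/6697 ≈ -0.00014932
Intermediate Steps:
1/(55*(-122) + 13) = 1/(-6710 + 13) = 1/(-6697) = -1/6697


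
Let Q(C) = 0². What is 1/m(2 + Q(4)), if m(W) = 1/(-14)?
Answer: -14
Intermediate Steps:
Q(C) = 0
m(W) = -1/14
1/m(2 + Q(4)) = 1/(-1/14) = -14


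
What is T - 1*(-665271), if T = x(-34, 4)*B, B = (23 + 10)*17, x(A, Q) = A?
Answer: 646197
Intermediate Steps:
B = 561 (B = 33*17 = 561)
T = -19074 (T = -34*561 = -19074)
T - 1*(-665271) = -19074 - 1*(-665271) = -19074 + 665271 = 646197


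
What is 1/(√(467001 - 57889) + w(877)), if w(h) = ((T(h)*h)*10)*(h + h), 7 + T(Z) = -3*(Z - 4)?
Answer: -5049331885/203966019879021174661 - √102278/815864079516084698644 ≈ -2.4756e-11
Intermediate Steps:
T(Z) = 5 - 3*Z (T(Z) = -7 - 3*(Z - 4) = -7 - 3*(-4 + Z) = -7 + (12 - 3*Z) = 5 - 3*Z)
w(h) = 20*h²*(5 - 3*h) (w(h) = (((5 - 3*h)*h)*10)*(h + h) = ((h*(5 - 3*h))*10)*(2*h) = (10*h*(5 - 3*h))*(2*h) = 20*h²*(5 - 3*h))
1/(√(467001 - 57889) + w(877)) = 1/(√(467001 - 57889) + 877²*(100 - 60*877)) = 1/(√409112 + 769129*(100 - 52620)) = 1/(2*√102278 + 769129*(-52520)) = 1/(2*√102278 - 40394655080) = 1/(-40394655080 + 2*√102278)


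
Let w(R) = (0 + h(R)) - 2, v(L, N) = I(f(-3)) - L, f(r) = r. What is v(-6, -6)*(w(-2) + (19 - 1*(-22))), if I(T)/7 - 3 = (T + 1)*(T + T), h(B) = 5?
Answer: 4884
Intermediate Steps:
I(T) = 21 + 14*T*(1 + T) (I(T) = 21 + 7*((T + 1)*(T + T)) = 21 + 7*((1 + T)*(2*T)) = 21 + 7*(2*T*(1 + T)) = 21 + 14*T*(1 + T))
v(L, N) = 105 - L (v(L, N) = (21 + 14*(-3) + 14*(-3)²) - L = (21 - 42 + 14*9) - L = (21 - 42 + 126) - L = 105 - L)
w(R) = 3 (w(R) = (0 + 5) - 2 = 5 - 2 = 3)
v(-6, -6)*(w(-2) + (19 - 1*(-22))) = (105 - 1*(-6))*(3 + (19 - 1*(-22))) = (105 + 6)*(3 + (19 + 22)) = 111*(3 + 41) = 111*44 = 4884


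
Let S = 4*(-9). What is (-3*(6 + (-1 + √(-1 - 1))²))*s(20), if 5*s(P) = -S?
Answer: -108 + 216*I*√2/5 ≈ -108.0 + 61.094*I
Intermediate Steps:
S = -36
s(P) = 36/5 (s(P) = (-1*(-36))/5 = (⅕)*36 = 36/5)
(-3*(6 + (-1 + √(-1 - 1))²))*s(20) = -3*(6 + (-1 + √(-1 - 1))²)*(36/5) = -3*(6 + (-1 + √(-2))²)*(36/5) = -3*(6 + (-1 + I*√2)²)*(36/5) = (-18 - 3*(-1 + I*√2)²)*(36/5) = -648/5 - 108*(-1 + I*√2)²/5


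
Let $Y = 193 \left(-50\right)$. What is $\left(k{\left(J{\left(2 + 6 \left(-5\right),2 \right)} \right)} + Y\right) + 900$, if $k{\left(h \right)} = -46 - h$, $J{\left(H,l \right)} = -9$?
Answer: $-8787$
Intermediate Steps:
$Y = -9650$
$\left(k{\left(J{\left(2 + 6 \left(-5\right),2 \right)} \right)} + Y\right) + 900 = \left(\left(-46 - -9\right) - 9650\right) + 900 = \left(\left(-46 + 9\right) - 9650\right) + 900 = \left(-37 - 9650\right) + 900 = -9687 + 900 = -8787$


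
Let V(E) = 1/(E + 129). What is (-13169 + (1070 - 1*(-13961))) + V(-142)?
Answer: 24205/13 ≈ 1861.9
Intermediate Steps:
V(E) = 1/(129 + E)
(-13169 + (1070 - 1*(-13961))) + V(-142) = (-13169 + (1070 - 1*(-13961))) + 1/(129 - 142) = (-13169 + (1070 + 13961)) + 1/(-13) = (-13169 + 15031) - 1/13 = 1862 - 1/13 = 24205/13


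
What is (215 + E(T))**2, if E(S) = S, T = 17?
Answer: 53824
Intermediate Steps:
(215 + E(T))**2 = (215 + 17)**2 = 232**2 = 53824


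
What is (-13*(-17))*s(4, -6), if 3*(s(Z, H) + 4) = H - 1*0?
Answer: -1326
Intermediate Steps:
s(Z, H) = -4 + H/3 (s(Z, H) = -4 + (H - 1*0)/3 = -4 + (H + 0)/3 = -4 + H/3)
(-13*(-17))*s(4, -6) = (-13*(-17))*(-4 + (⅓)*(-6)) = 221*(-4 - 2) = 221*(-6) = -1326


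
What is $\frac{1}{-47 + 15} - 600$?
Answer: $- \frac{19201}{32} \approx -600.03$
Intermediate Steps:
$\frac{1}{-47 + 15} - 600 = \frac{1}{-32} - 600 = - \frac{1}{32} - 600 = - \frac{19201}{32}$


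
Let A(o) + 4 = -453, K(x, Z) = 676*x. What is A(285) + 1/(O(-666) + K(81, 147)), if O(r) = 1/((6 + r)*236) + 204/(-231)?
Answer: -27283172667761/59700599033 ≈ -457.00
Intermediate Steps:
O(r) = -68/77 + 1/(236*(6 + r)) (O(r) = (1/236)/(6 + r) + 204*(-1/231) = 1/(236*(6 + r)) - 68/77 = -68/77 + 1/(236*(6 + r)))
A(o) = -457 (A(o) = -4 - 453 = -457)
A(285) + 1/(O(-666) + K(81, 147)) = -457 + 1/((-96211 - 16048*(-666))/(18172*(6 - 666)) + 676*81) = -457 + 1/((1/18172)*(-96211 + 10687968)/(-660) + 54756) = -457 + 1/((1/18172)*(-1/660)*10591757 + 54756) = -457 + 1/(-962887/1090320 + 54756) = -457 + 1/(59700599033/1090320) = -457 + 1090320/59700599033 = -27283172667761/59700599033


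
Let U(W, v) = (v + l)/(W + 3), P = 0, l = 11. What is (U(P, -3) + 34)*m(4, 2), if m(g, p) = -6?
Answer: -220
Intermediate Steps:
U(W, v) = (11 + v)/(3 + W) (U(W, v) = (v + 11)/(W + 3) = (11 + v)/(3 + W))
(U(P, -3) + 34)*m(4, 2) = ((11 - 3)/(3 + 0) + 34)*(-6) = (8/3 + 34)*(-6) = (110/3)*(-6) = -220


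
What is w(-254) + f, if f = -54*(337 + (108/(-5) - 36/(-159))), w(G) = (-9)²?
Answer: -4495149/265 ≈ -16963.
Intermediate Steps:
w(G) = 81
f = -4516614/265 (f = -54*(337 + (108*(-⅕) - 36*(-1/159))) = -54*(337 + (-108/5 + 12/53)) = -54*(337 - 5664/265) = -54*83641/265 = -4516614/265 ≈ -17044.)
w(-254) + f = 81 - 4516614/265 = -4495149/265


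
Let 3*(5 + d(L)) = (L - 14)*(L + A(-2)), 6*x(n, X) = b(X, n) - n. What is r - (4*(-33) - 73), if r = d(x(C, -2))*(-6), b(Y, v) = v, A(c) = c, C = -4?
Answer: 179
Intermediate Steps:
x(n, X) = 0 (x(n, X) = (n - n)/6 = (⅙)*0 = 0)
d(L) = -5 + (-14 + L)*(-2 + L)/3 (d(L) = -5 + ((L - 14)*(L - 2))/3 = -5 + ((-14 + L)*(-2 + L))/3 = -5 + (-14 + L)*(-2 + L)/3)
r = -26 (r = (13/3 - 16/3*0 + (⅓)*0²)*(-6) = (13/3 + 0 + (⅓)*0)*(-6) = (13/3 + 0 + 0)*(-6) = (13/3)*(-6) = -26)
r - (4*(-33) - 73) = -26 - (4*(-33) - 73) = -26 - (-132 - 73) = -26 - 1*(-205) = -26 + 205 = 179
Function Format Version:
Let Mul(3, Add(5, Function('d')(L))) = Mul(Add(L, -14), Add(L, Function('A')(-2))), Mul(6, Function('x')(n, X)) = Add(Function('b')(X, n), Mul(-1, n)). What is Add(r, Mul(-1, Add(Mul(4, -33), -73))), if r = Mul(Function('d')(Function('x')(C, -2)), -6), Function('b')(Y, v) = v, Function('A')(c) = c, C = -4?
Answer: 179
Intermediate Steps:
Function('x')(n, X) = 0 (Function('x')(n, X) = Mul(Rational(1, 6), Add(n, Mul(-1, n))) = Mul(Rational(1, 6), 0) = 0)
Function('d')(L) = Add(-5, Mul(Rational(1, 3), Add(-14, L), Add(-2, L))) (Function('d')(L) = Add(-5, Mul(Rational(1, 3), Mul(Add(L, -14), Add(L, -2)))) = Add(-5, Mul(Rational(1, 3), Mul(Add(-14, L), Add(-2, L)))) = Add(-5, Mul(Rational(1, 3), Add(-14, L), Add(-2, L))))
r = -26 (r = Mul(Add(Rational(13, 3), Mul(Rational(-16, 3), 0), Mul(Rational(1, 3), Pow(0, 2))), -6) = Mul(Add(Rational(13, 3), 0, Mul(Rational(1, 3), 0)), -6) = Mul(Add(Rational(13, 3), 0, 0), -6) = Mul(Rational(13, 3), -6) = -26)
Add(r, Mul(-1, Add(Mul(4, -33), -73))) = Add(-26, Mul(-1, Add(Mul(4, -33), -73))) = Add(-26, Mul(-1, Add(-132, -73))) = Add(-26, Mul(-1, -205)) = Add(-26, 205) = 179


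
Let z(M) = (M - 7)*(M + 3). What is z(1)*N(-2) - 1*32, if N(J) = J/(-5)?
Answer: -208/5 ≈ -41.600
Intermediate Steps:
N(J) = -J/5 (N(J) = J*(-1/5) = -J/5)
z(M) = (-7 + M)*(3 + M)
z(1)*N(-2) - 1*32 = (-21 + 1**2 - 4*1)*(-1/5*(-2)) - 1*32 = (-21 + 1 - 4)*(2/5) - 32 = -24*2/5 - 32 = -48/5 - 32 = -208/5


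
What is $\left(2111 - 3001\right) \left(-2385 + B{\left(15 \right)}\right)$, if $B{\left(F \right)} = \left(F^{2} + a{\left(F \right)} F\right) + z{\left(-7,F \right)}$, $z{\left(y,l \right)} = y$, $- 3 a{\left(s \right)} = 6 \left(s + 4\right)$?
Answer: $2435930$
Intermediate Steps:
$a{\left(s \right)} = -8 - 2 s$ ($a{\left(s \right)} = - \frac{6 \left(s + 4\right)}{3} = - \frac{6 \left(4 + s\right)}{3} = - \frac{24 + 6 s}{3} = -8 - 2 s$)
$B{\left(F \right)} = -7 + F^{2} + F \left(-8 - 2 F\right)$ ($B{\left(F \right)} = \left(F^{2} + \left(-8 - 2 F\right) F\right) - 7 = \left(F^{2} + F \left(-8 - 2 F\right)\right) - 7 = -7 + F^{2} + F \left(-8 - 2 F\right)$)
$\left(2111 - 3001\right) \left(-2385 + B{\left(15 \right)}\right) = \left(2111 - 3001\right) \left(-2385 - 352\right) = - 890 \left(-2385 - 352\right) = \left(-890\right) \left(-2737\right) = 2435930$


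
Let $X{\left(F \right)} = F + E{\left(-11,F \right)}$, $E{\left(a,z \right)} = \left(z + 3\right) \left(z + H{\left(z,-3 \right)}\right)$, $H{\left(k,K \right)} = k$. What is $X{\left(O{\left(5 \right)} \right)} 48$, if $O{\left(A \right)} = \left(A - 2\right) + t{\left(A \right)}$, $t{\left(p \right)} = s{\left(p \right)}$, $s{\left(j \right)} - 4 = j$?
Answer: $17856$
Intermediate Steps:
$s{\left(j \right)} = 4 + j$
$t{\left(p \right)} = 4 + p$
$O{\left(A \right)} = 2 + 2 A$ ($O{\left(A \right)} = \left(A - 2\right) + \left(4 + A\right) = \left(-2 + A\right) + \left(4 + A\right) = 2 + 2 A$)
$E{\left(a,z \right)} = 2 z \left(3 + z\right)$ ($E{\left(a,z \right)} = \left(z + 3\right) \left(z + z\right) = \left(3 + z\right) 2 z = 2 z \left(3 + z\right)$)
$X{\left(F \right)} = F + 2 F \left(3 + F\right)$
$X{\left(O{\left(5 \right)} \right)} 48 = \left(2 + 2 \cdot 5\right) \left(7 + 2 \left(2 + 2 \cdot 5\right)\right) 48 = \left(2 + 10\right) \left(7 + 2 \left(2 + 10\right)\right) 48 = 12 \left(7 + 2 \cdot 12\right) 48 = 12 \left(7 + 24\right) 48 = 12 \cdot 31 \cdot 48 = 372 \cdot 48 = 17856$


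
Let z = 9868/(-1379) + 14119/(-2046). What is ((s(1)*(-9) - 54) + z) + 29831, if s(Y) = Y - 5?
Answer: 84075751813/2821434 ≈ 29799.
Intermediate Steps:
s(Y) = -5 + Y
z = -39660029/2821434 (z = 9868*(-1/1379) + 14119*(-1/2046) = -9868/1379 - 14119/2046 = -39660029/2821434 ≈ -14.057)
((s(1)*(-9) - 54) + z) + 29831 = (((-5 + 1)*(-9) - 54) - 39660029/2821434) + 29831 = ((-4*(-9) - 54) - 39660029/2821434) + 29831 = ((36 - 54) - 39660029/2821434) + 29831 = (-18 - 39660029/2821434) + 29831 = -90445841/2821434 + 29831 = 84075751813/2821434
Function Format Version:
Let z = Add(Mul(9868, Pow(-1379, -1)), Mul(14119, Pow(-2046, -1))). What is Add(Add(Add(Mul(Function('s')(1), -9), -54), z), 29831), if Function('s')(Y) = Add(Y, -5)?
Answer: Rational(84075751813, 2821434) ≈ 29799.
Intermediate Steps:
Function('s')(Y) = Add(-5, Y)
z = Rational(-39660029, 2821434) (z = Add(Mul(9868, Rational(-1, 1379)), Mul(14119, Rational(-1, 2046))) = Add(Rational(-9868, 1379), Rational(-14119, 2046)) = Rational(-39660029, 2821434) ≈ -14.057)
Add(Add(Add(Mul(Function('s')(1), -9), -54), z), 29831) = Add(Add(Add(Mul(Add(-5, 1), -9), -54), Rational(-39660029, 2821434)), 29831) = Add(Add(Add(Mul(-4, -9), -54), Rational(-39660029, 2821434)), 29831) = Add(Add(Add(36, -54), Rational(-39660029, 2821434)), 29831) = Add(Add(-18, Rational(-39660029, 2821434)), 29831) = Add(Rational(-90445841, 2821434), 29831) = Rational(84075751813, 2821434)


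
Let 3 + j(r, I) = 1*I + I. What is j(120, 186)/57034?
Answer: 369/57034 ≈ 0.0064698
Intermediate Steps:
j(r, I) = -3 + 2*I (j(r, I) = -3 + (1*I + I) = -3 + (I + I) = -3 + 2*I)
j(120, 186)/57034 = (-3 + 2*186)/57034 = (-3 + 372)*(1/57034) = 369*(1/57034) = 369/57034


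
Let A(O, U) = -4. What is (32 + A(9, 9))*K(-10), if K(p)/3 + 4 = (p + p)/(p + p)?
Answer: -252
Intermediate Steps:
K(p) = -9 (K(p) = -12 + 3*((p + p)/(p + p)) = -12 + 3*((2*p)/((2*p))) = -12 + 3*((2*p)*(1/(2*p))) = -12 + 3*1 = -12 + 3 = -9)
(32 + A(9, 9))*K(-10) = (32 - 4)*(-9) = 28*(-9) = -252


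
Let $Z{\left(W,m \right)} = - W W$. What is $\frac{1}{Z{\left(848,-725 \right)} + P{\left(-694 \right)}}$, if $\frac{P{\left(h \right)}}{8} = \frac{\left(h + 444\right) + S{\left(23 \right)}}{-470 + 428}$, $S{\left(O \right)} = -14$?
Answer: $- \frac{7}{5033376} \approx -1.3907 \cdot 10^{-6}$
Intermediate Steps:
$P{\left(h \right)} = - \frac{1720}{21} - \frac{4 h}{21}$ ($P{\left(h \right)} = 8 \frac{\left(h + 444\right) - 14}{-470 + 428} = 8 \frac{\left(444 + h\right) - 14}{-42} = 8 \left(430 + h\right) \left(- \frac{1}{42}\right) = 8 \left(- \frac{215}{21} - \frac{h}{42}\right) = - \frac{1720}{21} - \frac{4 h}{21}$)
$Z{\left(W,m \right)} = - W^{2}$
$\frac{1}{Z{\left(848,-725 \right)} + P{\left(-694 \right)}} = \frac{1}{- 848^{2} - - \frac{352}{7}} = \frac{1}{\left(-1\right) 719104 + \left(- \frac{1720}{21} + \frac{2776}{21}\right)} = \frac{1}{-719104 + \frac{352}{7}} = \frac{1}{- \frac{5033376}{7}} = - \frac{7}{5033376}$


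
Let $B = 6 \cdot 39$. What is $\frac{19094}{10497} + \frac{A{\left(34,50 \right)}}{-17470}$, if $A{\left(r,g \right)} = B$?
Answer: $\frac{165557941}{91691295} \approx 1.8056$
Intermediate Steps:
$B = 234$
$A{\left(r,g \right)} = 234$
$\frac{19094}{10497} + \frac{A{\left(34,50 \right)}}{-17470} = \frac{19094}{10497} + \frac{234}{-17470} = 19094 \cdot \frac{1}{10497} + 234 \left(- \frac{1}{17470}\right) = \frac{19094}{10497} - \frac{117}{8735} = \frac{165557941}{91691295}$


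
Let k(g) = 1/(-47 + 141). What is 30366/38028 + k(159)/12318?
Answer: 2930048875/3669359748 ≈ 0.79852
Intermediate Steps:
k(g) = 1/94
30366/38028 + k(159)/12318 = 30366/38028 + (1/94)/12318 = 30366*(1/38028) + (1/94)*(1/12318) = 5061/6338 + 1/1157892 = 2930048875/3669359748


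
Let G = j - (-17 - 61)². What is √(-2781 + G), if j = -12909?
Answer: I*√21774 ≈ 147.56*I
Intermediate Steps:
G = -18993 (G = -12909 - (-17 - 61)² = -12909 - 1*(-78)² = -12909 - 1*6084 = -12909 - 6084 = -18993)
√(-2781 + G) = √(-2781 - 18993) = √(-21774) = I*√21774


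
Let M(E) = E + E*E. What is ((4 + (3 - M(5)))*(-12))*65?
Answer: 17940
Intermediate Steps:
M(E) = E + E²
((4 + (3 - M(5)))*(-12))*65 = ((4 + (3 - 5*(1 + 5)))*(-12))*65 = ((4 + (3 - 5*6))*(-12))*65 = ((4 + (3 - 1*30))*(-12))*65 = ((4 + (3 - 30))*(-12))*65 = ((4 - 27)*(-12))*65 = -23*(-12)*65 = 276*65 = 17940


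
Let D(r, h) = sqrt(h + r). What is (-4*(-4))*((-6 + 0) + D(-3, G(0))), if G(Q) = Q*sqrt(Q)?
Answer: -96 + 16*I*sqrt(3) ≈ -96.0 + 27.713*I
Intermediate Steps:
G(Q) = Q**(3/2)
(-4*(-4))*((-6 + 0) + D(-3, G(0))) = (-4*(-4))*((-6 + 0) + sqrt(0**(3/2) - 3)) = 16*(-6 + sqrt(0 - 3)) = 16*(-6 + sqrt(-3)) = 16*(-6 + I*sqrt(3)) = -96 + 16*I*sqrt(3)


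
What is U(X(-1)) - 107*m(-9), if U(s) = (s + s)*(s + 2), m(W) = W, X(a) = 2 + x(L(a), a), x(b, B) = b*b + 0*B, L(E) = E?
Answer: 993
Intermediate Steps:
x(b, B) = b² (x(b, B) = b² + 0 = b²)
X(a) = 2 + a²
U(s) = 2*s*(2 + s) (U(s) = (2*s)*(2 + s) = 2*s*(2 + s))
U(X(-1)) - 107*m(-9) = 2*(2 + (-1)²)*(2 + (2 + (-1)²)) - 107*(-9) = 2*(2 + 1)*(2 + (2 + 1)) + 963 = 2*3*(2 + 3) + 963 = 2*3*5 + 963 = 30 + 963 = 993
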